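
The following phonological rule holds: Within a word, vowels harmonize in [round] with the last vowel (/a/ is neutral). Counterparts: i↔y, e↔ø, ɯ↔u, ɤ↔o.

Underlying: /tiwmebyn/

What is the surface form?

/i/ harmonizes with /y/ ([+round]) → [y]
/e/ harmonizes with /y/ ([+round]) → [ø]

[tywmøbyn]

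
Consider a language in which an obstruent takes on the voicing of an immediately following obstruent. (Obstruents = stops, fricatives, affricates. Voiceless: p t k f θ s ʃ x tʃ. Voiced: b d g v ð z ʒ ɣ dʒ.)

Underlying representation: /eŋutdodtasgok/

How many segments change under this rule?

/t/ before /d/ (voiced) → [d]
/d/ before /t/ (voiceless) → [t]
/s/ before /g/ (voiced) → [z]
3 segments change.

3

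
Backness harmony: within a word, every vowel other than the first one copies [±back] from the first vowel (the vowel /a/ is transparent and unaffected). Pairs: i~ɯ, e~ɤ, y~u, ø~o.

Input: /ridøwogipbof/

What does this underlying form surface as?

[ridøwøgipbøf]

/o/ harmonizes with /i/ ([-back]) → [ø]
/o/ harmonizes with /i/ ([-back]) → [ø]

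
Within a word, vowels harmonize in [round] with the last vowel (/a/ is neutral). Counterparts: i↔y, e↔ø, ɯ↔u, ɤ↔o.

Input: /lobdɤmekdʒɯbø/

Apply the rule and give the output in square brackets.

/ɤ/ harmonizes with /ø/ ([+round]) → [o]
/e/ harmonizes with /ø/ ([+round]) → [ø]
/ɯ/ harmonizes with /ø/ ([+round]) → [u]

[lobdomøkdʒubø]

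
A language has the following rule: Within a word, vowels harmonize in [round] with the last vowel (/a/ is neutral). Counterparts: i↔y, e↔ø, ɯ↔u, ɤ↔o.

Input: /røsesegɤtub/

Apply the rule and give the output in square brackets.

[røsøsøgotub]

/e/ harmonizes with /u/ ([+round]) → [ø]
/e/ harmonizes with /u/ ([+round]) → [ø]
/ɤ/ harmonizes with /u/ ([+round]) → [o]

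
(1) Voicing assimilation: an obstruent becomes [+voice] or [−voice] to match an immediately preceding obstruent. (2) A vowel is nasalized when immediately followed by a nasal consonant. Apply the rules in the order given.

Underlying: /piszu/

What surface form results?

[pissu]

Rule 1: /z/ after /s/ (voiceless) → [s]
After rule 1: pissu
Rule 2: no segment meets the rule's conditions; no change.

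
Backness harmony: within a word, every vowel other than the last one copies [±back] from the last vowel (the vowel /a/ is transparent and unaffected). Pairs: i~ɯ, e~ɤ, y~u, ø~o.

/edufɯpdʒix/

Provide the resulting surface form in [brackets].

/u/ harmonizes with /i/ ([-back]) → [y]
/ɯ/ harmonizes with /i/ ([-back]) → [i]

[edyfipdʒix]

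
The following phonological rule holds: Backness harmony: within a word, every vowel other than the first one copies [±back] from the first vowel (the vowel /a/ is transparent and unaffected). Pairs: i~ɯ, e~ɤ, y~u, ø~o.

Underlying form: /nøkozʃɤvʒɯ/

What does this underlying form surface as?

/o/ harmonizes with /ø/ ([-back]) → [ø]
/ɤ/ harmonizes with /ø/ ([-back]) → [e]
/ɯ/ harmonizes with /ø/ ([-back]) → [i]

[nøkøzʃevʒi]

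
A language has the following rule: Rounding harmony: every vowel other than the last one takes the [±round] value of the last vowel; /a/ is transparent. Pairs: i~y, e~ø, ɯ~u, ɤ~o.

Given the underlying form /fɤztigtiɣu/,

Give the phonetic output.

/ɤ/ harmonizes with /u/ ([+round]) → [o]
/i/ harmonizes with /u/ ([+round]) → [y]
/i/ harmonizes with /u/ ([+round]) → [y]

[foztygtyɣu]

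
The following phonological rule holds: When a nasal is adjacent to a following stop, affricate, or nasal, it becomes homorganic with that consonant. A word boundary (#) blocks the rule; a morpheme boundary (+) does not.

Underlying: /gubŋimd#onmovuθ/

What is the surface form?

/m/ before /d/ (alveolar) → [n]
/n/ before /m/ (labial) → [m]

[gubŋind#ommovuθ]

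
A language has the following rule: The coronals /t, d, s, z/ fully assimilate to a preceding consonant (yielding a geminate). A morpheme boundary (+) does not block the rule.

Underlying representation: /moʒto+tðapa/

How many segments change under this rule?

/t/ after /ʒ/ → [ʒ] (total assimilation)
1 segment changes.

1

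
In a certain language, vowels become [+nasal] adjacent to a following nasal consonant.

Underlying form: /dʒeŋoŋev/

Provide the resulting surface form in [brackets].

[dʒẽŋõŋev]

/e/ before nasal /ŋ/ → [ẽ]
/o/ before nasal /ŋ/ → [õ]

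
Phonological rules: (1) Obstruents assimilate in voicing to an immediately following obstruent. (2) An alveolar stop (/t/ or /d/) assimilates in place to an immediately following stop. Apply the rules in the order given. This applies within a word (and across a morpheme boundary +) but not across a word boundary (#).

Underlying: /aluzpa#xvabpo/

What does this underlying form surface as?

Rule 1: /z/ before /p/ (voiceless) → [s]
Rule 1: /x/ before /v/ (voiced) → [ɣ]
Rule 1: /b/ before /p/ (voiceless) → [p]
After rule 1: aluspa#ɣvappo
Rule 2: no segment meets the rule's conditions; no change.

[aluspa#ɣvappo]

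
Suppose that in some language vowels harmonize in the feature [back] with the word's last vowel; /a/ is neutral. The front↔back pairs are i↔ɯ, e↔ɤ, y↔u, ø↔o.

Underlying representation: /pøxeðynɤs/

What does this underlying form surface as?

/ø/ harmonizes with /ɤ/ ([+back]) → [o]
/e/ harmonizes with /ɤ/ ([+back]) → [ɤ]
/y/ harmonizes with /ɤ/ ([+back]) → [u]

[poxɤðunɤs]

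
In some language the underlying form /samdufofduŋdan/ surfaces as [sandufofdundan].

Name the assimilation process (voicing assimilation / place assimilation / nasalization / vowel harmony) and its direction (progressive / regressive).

place assimilation, regressive

/m/→[n] /ŋ/→[n].
Each target copies a feature from the following segment, so the direction is regressive.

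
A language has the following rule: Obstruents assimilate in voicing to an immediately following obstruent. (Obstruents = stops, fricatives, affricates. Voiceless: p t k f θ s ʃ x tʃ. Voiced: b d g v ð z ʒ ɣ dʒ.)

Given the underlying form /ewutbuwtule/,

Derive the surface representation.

/t/ before /b/ (voiced) → [d]

[ewudbuwtule]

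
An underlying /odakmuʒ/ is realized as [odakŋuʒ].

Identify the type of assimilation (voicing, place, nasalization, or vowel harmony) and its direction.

place assimilation, progressive

/m/→[ŋ].
Each target copies a feature from the preceding segment, so the direction is progressive.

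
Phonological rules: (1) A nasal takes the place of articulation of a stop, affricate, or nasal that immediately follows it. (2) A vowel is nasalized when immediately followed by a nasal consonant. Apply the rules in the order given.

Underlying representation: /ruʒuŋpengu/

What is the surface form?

[ruʒũmpẽŋgu]

Rule 1: /ŋ/ before /p/ (labial) → [m]
Rule 1: /n/ before /g/ (velar) → [ŋ]
After rule 1: ruʒumpeŋgu
Rule 2: /u/ before nasal /m/ → [ũ]
Rule 2: /e/ before nasal /ŋ/ → [ẽ]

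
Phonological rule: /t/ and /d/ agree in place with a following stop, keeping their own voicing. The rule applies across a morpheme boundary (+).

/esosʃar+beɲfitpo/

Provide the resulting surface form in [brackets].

/t/ before /p/ (labial) → [p]

[esosʃar+beɲfippo]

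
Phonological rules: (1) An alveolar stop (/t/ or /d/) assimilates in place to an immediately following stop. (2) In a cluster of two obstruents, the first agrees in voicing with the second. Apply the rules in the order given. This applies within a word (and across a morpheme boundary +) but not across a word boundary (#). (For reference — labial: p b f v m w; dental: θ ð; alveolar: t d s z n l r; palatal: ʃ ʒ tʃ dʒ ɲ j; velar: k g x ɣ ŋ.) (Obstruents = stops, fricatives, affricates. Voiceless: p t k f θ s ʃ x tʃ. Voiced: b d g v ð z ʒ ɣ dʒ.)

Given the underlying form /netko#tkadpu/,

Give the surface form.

[nekko#kkappu]

Rule 1: /t/ before /k/ (velar) → [k]
Rule 1: /t/ before /k/ (velar) → [k]
Rule 1: /d/ before /p/ (labial) → [b]
After rule 1: nekko#kkabpu
Rule 2: /b/ before /p/ (voiceless) → [p]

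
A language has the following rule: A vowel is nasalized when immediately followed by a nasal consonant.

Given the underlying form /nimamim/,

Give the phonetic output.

[nĩmãmĩm]

/i/ before nasal /m/ → [ĩ]
/a/ before nasal /m/ → [ã]
/i/ before nasal /m/ → [ĩ]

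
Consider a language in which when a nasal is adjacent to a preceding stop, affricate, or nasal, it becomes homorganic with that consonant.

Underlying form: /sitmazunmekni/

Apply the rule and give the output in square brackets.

[sitnazunnekŋi]

/m/ after /t/ (alveolar) → [n]
/m/ after /n/ (alveolar) → [n]
/n/ after /k/ (velar) → [ŋ]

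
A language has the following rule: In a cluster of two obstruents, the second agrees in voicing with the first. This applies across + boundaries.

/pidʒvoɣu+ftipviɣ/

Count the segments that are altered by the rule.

1

/v/ after /p/ (voiceless) → [f]
1 segment changes.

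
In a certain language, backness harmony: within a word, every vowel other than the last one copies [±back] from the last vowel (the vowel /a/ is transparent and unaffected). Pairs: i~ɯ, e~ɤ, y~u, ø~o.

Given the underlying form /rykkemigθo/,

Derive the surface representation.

/y/ harmonizes with /o/ ([+back]) → [u]
/e/ harmonizes with /o/ ([+back]) → [ɤ]
/i/ harmonizes with /o/ ([+back]) → [ɯ]

[rukkɤmɯgθo]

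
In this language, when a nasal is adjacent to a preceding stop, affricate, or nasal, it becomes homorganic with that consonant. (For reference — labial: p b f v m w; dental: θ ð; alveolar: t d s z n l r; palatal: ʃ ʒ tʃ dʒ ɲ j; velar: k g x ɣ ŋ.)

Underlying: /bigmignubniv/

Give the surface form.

/m/ after /g/ (velar) → [ŋ]
/n/ after /g/ (velar) → [ŋ]
/n/ after /b/ (labial) → [m]

[bigŋigŋubmiv]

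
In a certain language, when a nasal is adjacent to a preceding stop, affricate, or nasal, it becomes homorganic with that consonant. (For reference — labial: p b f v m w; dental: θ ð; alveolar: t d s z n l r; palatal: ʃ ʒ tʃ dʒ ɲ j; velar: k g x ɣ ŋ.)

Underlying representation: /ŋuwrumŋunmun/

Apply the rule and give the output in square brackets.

[ŋuwrummunnun]

/ŋ/ after /m/ (labial) → [m]
/m/ after /n/ (alveolar) → [n]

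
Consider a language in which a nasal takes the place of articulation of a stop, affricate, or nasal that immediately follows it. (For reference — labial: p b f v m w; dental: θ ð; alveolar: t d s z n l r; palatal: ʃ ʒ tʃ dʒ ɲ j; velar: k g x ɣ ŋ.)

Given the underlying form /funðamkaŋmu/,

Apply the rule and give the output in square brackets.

[funðaŋkammu]

/m/ before /k/ (velar) → [ŋ]
/ŋ/ before /m/ (labial) → [m]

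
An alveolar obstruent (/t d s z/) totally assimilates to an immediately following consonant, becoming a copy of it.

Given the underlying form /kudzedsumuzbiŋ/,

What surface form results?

[kuzzessumubbiŋ]

/d/ before /z/ → [z] (total assimilation)
/d/ before /s/ → [s] (total assimilation)
/z/ before /b/ → [b] (total assimilation)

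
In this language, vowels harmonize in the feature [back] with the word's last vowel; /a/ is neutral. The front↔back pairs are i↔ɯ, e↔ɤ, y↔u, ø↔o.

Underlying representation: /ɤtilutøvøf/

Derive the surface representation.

[etilytøvøf]

/ɤ/ harmonizes with /ø/ ([-back]) → [e]
/u/ harmonizes with /ø/ ([-back]) → [y]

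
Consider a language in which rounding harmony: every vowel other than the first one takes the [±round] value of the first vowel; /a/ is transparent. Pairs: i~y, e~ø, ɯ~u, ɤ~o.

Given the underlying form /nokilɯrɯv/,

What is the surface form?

/i/ harmonizes with /o/ ([+round]) → [y]
/ɯ/ harmonizes with /o/ ([+round]) → [u]
/ɯ/ harmonizes with /o/ ([+round]) → [u]

[nokyluruv]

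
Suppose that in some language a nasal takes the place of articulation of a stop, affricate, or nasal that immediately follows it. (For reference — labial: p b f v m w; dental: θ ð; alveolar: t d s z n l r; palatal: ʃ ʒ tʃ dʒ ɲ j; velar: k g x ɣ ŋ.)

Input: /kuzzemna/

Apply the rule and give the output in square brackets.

[kuzzenna]

/m/ before /n/ (alveolar) → [n]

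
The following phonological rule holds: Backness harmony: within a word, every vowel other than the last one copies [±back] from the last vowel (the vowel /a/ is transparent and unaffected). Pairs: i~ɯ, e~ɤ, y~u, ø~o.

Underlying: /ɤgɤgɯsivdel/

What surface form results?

[egegisivdel]

/ɤ/ harmonizes with /e/ ([-back]) → [e]
/ɤ/ harmonizes with /e/ ([-back]) → [e]
/ɯ/ harmonizes with /e/ ([-back]) → [i]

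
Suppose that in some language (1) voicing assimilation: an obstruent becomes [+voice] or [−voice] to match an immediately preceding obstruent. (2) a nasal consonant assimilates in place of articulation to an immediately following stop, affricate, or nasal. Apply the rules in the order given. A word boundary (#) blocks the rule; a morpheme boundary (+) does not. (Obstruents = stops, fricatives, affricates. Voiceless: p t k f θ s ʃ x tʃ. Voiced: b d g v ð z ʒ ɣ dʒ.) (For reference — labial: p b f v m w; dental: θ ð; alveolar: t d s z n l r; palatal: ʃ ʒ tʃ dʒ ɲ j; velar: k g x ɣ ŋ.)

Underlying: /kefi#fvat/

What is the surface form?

Rule 1: /v/ after /f/ (voiceless) → [f]
After rule 1: kefi#ffat
Rule 2: no segment meets the rule's conditions; no change.

[kefi#ffat]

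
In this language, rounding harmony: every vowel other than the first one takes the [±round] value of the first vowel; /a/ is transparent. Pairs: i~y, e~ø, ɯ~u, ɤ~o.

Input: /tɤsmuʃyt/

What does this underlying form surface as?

/u/ harmonizes with /ɤ/ ([-round]) → [ɯ]
/y/ harmonizes with /ɤ/ ([-round]) → [i]

[tɤsmɯʃit]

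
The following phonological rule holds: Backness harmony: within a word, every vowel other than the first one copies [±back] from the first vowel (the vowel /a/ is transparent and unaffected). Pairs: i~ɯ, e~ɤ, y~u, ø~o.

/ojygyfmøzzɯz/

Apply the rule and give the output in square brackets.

[ojugufmozzɯz]

/y/ harmonizes with /o/ ([+back]) → [u]
/y/ harmonizes with /o/ ([+back]) → [u]
/ø/ harmonizes with /o/ ([+back]) → [o]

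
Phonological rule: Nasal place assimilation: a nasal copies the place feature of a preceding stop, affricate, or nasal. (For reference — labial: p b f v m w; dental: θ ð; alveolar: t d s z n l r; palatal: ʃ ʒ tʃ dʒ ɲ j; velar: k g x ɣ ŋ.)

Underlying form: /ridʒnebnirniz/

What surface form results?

[ridʒɲebmirniz]

/n/ after /dʒ/ (palatal) → [ɲ]
/n/ after /b/ (labial) → [m]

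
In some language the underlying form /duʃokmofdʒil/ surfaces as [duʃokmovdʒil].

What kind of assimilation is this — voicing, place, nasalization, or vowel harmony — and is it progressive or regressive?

voicing assimilation, regressive

/f/→[v].
Each target copies a feature from the following segment, so the direction is regressive.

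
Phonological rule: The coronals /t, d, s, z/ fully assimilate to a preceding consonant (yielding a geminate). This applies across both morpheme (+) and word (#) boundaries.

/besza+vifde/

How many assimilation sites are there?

/z/ after /s/ → [s] (total assimilation)
/d/ after /f/ → [f] (total assimilation)
2 segments change.

2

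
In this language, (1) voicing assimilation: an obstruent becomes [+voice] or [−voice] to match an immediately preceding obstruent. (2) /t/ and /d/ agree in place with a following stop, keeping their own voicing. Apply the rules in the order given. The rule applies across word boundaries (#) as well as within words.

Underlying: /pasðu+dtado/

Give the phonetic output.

[pasθu+ddado]

Rule 1: /ð/ after /s/ (voiceless) → [θ]
Rule 1: /t/ after /d/ (voiced) → [d]
After rule 1: pasθu+ddado
Rule 2: no segment meets the rule's conditions; no change.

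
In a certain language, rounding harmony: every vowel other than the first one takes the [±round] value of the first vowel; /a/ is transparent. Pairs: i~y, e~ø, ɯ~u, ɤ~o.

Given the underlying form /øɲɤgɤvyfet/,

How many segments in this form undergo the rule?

3

/ɤ/ harmonizes with /ø/ ([+round]) → [o]
/ɤ/ harmonizes with /ø/ ([+round]) → [o]
/e/ harmonizes with /ø/ ([+round]) → [ø]
3 segments change.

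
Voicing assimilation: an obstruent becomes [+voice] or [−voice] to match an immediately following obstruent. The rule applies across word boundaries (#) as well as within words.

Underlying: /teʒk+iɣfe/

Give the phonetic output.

[teʃk+ixfe]

/ʒ/ before /k/ (voiceless) → [ʃ]
/ɣ/ before /f/ (voiceless) → [x]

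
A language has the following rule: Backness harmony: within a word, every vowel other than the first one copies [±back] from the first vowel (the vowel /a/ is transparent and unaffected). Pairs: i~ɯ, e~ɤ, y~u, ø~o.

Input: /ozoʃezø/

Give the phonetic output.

/e/ harmonizes with /o/ ([+back]) → [ɤ]
/ø/ harmonizes with /o/ ([+back]) → [o]

[ozoʃɤzo]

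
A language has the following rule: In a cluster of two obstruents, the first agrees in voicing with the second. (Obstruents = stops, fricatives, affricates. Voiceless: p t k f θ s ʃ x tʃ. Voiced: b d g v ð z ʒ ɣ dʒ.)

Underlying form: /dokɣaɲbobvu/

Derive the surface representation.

/k/ before /ɣ/ (voiced) → [g]

[dogɣaɲbobvu]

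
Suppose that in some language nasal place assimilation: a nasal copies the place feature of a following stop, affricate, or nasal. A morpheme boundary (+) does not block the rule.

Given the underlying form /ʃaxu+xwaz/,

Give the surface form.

no segment meets the rule's conditions; no change.

[ʃaxu+xwaz]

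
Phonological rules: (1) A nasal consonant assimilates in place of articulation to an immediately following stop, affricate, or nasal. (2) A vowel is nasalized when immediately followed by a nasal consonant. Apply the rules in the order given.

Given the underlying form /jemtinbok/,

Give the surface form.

Rule 1: /m/ before /t/ (alveolar) → [n]
Rule 1: /n/ before /b/ (labial) → [m]
After rule 1: jentimbok
Rule 2: /e/ before nasal /n/ → [ẽ]
Rule 2: /i/ before nasal /m/ → [ĩ]

[jẽntĩmbok]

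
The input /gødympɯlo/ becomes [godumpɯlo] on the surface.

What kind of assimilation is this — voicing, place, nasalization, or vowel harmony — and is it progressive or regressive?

/ø/→[o] /y/→[u].
Vowels agree with the last vowel, so the harmony is regressive.

vowel harmony, regressive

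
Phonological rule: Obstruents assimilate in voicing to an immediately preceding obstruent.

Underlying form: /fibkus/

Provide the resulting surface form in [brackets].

/k/ after /b/ (voiced) → [g]

[fibgus]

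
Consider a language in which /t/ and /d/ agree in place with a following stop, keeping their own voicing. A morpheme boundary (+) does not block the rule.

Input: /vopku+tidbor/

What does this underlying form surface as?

/d/ before /b/ (labial) → [b]

[vopku+tibbor]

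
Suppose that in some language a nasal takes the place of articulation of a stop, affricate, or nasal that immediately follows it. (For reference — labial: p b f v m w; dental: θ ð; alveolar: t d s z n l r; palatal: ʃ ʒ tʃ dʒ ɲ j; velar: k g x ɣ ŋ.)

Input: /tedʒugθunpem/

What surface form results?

[tedʒugθumpem]

/n/ before /p/ (labial) → [m]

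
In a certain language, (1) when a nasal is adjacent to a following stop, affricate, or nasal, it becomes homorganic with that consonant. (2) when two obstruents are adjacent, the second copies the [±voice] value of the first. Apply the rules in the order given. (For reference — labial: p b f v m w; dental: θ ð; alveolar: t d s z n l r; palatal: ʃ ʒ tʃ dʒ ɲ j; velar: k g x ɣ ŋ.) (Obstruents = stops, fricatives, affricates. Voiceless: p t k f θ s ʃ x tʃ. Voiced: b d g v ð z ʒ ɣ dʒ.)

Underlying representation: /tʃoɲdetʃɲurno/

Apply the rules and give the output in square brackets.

Rule 1: /ɲ/ before /d/ (alveolar) → [n]
After rule 1: tʃondetʃɲurno
Rule 2: no segment meets the rule's conditions; no change.

[tʃondetʃɲurno]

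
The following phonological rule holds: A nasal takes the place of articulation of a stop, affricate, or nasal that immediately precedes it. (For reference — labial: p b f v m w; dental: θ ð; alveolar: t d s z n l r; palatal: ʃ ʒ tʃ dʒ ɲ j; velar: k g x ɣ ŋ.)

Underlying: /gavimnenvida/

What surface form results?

/n/ after /m/ (labial) → [m]

[gavimmenvida]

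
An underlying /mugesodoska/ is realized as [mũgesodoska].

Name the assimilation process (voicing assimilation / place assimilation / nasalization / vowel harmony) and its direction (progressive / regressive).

nasalization, progressive

/u/→[ũ].
Each target copies a feature from the preceding segment, so the direction is progressive.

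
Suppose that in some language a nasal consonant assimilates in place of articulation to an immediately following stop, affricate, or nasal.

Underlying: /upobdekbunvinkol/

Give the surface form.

[upobdekbunviŋkol]

/n/ before /k/ (velar) → [ŋ]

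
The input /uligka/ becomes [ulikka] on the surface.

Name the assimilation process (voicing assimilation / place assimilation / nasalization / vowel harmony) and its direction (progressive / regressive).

voicing assimilation, regressive

/g/→[k].
Each target copies a feature from the following segment, so the direction is regressive.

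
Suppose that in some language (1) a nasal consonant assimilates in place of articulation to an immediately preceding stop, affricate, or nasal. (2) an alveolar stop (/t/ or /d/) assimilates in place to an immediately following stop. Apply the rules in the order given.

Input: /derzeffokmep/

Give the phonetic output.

Rule 1: /m/ after /k/ (velar) → [ŋ]
After rule 1: derzeffokŋep
Rule 2: no segment meets the rule's conditions; no change.

[derzeffokŋep]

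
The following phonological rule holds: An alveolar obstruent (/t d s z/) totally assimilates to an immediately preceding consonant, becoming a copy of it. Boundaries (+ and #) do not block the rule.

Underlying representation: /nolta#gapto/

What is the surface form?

/t/ after /l/ → [l] (total assimilation)
/t/ after /p/ → [p] (total assimilation)

[nolla#gappo]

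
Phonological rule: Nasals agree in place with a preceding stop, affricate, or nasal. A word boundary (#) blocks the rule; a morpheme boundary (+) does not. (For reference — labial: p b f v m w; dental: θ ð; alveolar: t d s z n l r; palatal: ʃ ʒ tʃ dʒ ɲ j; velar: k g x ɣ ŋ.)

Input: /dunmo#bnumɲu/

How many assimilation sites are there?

/m/ after /n/ (alveolar) → [n]
/n/ after /b/ (labial) → [m]
/ɲ/ after /m/ (labial) → [m]
3 segments change.

3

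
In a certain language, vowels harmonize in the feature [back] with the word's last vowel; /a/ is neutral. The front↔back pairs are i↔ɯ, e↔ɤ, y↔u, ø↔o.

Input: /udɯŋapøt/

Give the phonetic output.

[ydiŋapøt]

/u/ harmonizes with /ø/ ([-back]) → [y]
/ɯ/ harmonizes with /ø/ ([-back]) → [i]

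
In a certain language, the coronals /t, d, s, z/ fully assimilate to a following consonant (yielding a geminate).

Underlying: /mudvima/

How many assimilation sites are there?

/d/ before /v/ → [v] (total assimilation)
1 segment changes.

1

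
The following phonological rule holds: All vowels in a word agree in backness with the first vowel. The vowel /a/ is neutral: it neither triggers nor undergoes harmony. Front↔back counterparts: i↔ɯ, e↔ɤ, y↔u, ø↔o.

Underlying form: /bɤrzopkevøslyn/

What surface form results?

[bɤrzopkɤvoslun]

/e/ harmonizes with /ɤ/ ([+back]) → [ɤ]
/ø/ harmonizes with /ɤ/ ([+back]) → [o]
/y/ harmonizes with /ɤ/ ([+back]) → [u]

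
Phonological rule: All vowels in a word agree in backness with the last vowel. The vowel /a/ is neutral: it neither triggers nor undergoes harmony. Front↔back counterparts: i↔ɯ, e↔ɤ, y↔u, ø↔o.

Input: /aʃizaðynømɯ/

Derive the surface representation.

/i/ harmonizes with /ɯ/ ([+back]) → [ɯ]
/y/ harmonizes with /ɯ/ ([+back]) → [u]
/ø/ harmonizes with /ɯ/ ([+back]) → [o]

[aʃɯzaðunomɯ]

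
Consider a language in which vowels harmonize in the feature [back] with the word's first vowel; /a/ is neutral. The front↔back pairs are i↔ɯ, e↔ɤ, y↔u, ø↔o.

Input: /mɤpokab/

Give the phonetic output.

no segment meets the rule's conditions; no change.

[mɤpokab]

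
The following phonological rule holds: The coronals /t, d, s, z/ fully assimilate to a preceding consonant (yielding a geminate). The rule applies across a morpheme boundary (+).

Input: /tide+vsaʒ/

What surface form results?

/s/ after /v/ → [v] (total assimilation)

[tide+vvaʒ]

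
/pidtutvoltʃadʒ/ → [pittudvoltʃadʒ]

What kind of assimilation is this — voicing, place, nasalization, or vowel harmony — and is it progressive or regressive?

voicing assimilation, regressive

/d/→[t] /t/→[d].
Each target copies a feature from the following segment, so the direction is regressive.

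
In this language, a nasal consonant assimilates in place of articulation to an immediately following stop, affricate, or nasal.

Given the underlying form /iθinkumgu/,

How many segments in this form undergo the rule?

2

/n/ before /k/ (velar) → [ŋ]
/m/ before /g/ (velar) → [ŋ]
2 segments change.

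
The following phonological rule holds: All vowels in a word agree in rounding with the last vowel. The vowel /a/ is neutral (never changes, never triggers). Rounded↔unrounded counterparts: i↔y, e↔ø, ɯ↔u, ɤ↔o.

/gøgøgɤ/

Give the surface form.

/ø/ harmonizes with /ɤ/ ([-round]) → [e]
/ø/ harmonizes with /ɤ/ ([-round]) → [e]

[gegegɤ]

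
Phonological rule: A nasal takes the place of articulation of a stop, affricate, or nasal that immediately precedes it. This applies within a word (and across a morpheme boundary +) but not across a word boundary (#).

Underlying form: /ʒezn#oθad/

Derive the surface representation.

no segment meets the rule's conditions; no change.

[ʒezn#oθad]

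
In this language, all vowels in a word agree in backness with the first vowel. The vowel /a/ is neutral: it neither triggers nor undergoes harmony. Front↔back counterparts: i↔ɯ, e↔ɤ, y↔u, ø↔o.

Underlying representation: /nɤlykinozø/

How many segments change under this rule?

/y/ harmonizes with /ɤ/ ([+back]) → [u]
/i/ harmonizes with /ɤ/ ([+back]) → [ɯ]
/ø/ harmonizes with /ɤ/ ([+back]) → [o]
3 segments change.

3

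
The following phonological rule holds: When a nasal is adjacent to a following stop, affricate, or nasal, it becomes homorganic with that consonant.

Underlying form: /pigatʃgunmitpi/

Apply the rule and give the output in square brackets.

/n/ before /m/ (labial) → [m]

[pigatʃgummitpi]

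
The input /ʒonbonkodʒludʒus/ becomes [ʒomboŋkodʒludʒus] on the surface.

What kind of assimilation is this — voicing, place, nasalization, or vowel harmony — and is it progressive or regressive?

/n/→[m] /n/→[ŋ].
Each target copies a feature from the following segment, so the direction is regressive.

place assimilation, regressive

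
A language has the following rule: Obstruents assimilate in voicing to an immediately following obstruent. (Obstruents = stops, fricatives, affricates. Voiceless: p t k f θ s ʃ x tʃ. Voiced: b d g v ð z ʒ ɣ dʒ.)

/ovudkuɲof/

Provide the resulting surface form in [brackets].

/d/ before /k/ (voiceless) → [t]

[ovutkuɲof]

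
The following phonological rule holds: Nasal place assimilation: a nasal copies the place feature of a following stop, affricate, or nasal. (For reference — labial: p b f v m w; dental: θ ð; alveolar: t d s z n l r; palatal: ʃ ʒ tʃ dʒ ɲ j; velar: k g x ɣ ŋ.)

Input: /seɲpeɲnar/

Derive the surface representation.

[sempennar]

/ɲ/ before /p/ (labial) → [m]
/ɲ/ before /n/ (alveolar) → [n]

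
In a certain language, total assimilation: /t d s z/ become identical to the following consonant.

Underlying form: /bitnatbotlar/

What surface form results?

[binnabbollar]

/t/ before /n/ → [n] (total assimilation)
/t/ before /b/ → [b] (total assimilation)
/t/ before /l/ → [l] (total assimilation)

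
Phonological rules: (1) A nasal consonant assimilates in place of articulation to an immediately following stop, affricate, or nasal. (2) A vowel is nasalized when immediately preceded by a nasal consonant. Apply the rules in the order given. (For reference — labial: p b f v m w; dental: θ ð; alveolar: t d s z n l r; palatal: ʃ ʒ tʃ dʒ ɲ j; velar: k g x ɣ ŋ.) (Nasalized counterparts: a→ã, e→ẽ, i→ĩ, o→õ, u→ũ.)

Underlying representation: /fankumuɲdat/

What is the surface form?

[faŋkumũndat]

Rule 1: /n/ before /k/ (velar) → [ŋ]
Rule 1: /ɲ/ before /d/ (alveolar) → [n]
After rule 1: faŋkumundat
Rule 2: /u/ after nasal /m/ → [ũ]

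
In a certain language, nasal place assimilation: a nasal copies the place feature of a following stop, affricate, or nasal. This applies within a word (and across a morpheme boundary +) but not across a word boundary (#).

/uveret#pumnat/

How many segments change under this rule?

/m/ before /n/ (alveolar) → [n]
1 segment changes.

1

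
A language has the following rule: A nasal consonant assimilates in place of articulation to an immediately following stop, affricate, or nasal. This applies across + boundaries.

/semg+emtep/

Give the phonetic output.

/m/ before /g/ (velar) → [ŋ]
/m/ before /t/ (alveolar) → [n]

[seŋg+entep]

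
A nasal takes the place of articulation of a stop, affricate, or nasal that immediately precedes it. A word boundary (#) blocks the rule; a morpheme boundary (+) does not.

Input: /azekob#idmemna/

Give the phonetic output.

[azekob#idnemma]

/m/ after /d/ (alveolar) → [n]
/n/ after /m/ (labial) → [m]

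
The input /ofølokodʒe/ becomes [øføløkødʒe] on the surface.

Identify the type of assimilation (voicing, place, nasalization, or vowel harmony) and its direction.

/o/→[ø] /o/→[ø] /o/→[ø].
Vowels agree with the last vowel, so the harmony is regressive.

vowel harmony, regressive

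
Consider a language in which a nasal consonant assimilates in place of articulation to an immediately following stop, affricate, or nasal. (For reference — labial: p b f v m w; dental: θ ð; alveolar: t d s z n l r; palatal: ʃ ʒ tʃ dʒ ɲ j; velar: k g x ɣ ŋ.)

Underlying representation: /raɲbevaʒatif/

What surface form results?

[rambevaʒatif]

/ɲ/ before /b/ (labial) → [m]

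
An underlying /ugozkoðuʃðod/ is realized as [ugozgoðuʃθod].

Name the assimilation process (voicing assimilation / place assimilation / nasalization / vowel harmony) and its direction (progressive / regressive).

/k/→[g] /ð/→[θ].
Each target copies a feature from the preceding segment, so the direction is progressive.

voicing assimilation, progressive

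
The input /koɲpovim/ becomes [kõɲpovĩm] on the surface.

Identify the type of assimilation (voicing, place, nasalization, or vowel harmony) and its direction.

nasalization, regressive

/o/→[õ] /i/→[ĩ].
Each target copies a feature from the following segment, so the direction is regressive.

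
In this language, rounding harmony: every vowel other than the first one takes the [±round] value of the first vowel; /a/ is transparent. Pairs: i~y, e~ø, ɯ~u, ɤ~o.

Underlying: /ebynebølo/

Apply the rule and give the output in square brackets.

[ebinebelɤ]

/y/ harmonizes with /e/ ([-round]) → [i]
/ø/ harmonizes with /e/ ([-round]) → [e]
/o/ harmonizes with /e/ ([-round]) → [ɤ]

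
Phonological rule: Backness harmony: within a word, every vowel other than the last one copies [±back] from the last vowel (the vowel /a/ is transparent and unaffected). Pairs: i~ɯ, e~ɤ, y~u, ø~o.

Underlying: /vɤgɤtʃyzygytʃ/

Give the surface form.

[vegetʃyzygytʃ]

/ɤ/ harmonizes with /y/ ([-back]) → [e]
/ɤ/ harmonizes with /y/ ([-back]) → [e]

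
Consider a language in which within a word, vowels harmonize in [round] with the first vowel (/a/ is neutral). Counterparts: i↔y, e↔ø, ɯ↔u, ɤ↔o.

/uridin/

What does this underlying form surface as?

[urydyn]

/i/ harmonizes with /u/ ([+round]) → [y]
/i/ harmonizes with /u/ ([+round]) → [y]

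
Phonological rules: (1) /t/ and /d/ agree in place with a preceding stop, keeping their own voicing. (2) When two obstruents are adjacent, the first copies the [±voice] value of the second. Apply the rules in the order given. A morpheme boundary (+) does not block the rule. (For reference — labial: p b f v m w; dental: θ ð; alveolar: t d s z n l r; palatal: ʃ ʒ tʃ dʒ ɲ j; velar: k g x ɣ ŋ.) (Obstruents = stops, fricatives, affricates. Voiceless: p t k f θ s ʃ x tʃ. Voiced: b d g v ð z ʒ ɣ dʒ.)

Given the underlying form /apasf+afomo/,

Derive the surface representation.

Rule 1: no segment meets the rule's conditions; no change.
After rule 1: apasf+afomo
Rule 2: no segment meets the rule's conditions; no change.

[apasf+afomo]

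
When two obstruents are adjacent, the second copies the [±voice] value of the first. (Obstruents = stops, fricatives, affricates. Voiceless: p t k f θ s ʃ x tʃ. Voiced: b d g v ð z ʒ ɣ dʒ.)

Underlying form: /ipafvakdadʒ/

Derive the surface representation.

/v/ after /f/ (voiceless) → [f]
/d/ after /k/ (voiceless) → [t]

[ipaffaktadʒ]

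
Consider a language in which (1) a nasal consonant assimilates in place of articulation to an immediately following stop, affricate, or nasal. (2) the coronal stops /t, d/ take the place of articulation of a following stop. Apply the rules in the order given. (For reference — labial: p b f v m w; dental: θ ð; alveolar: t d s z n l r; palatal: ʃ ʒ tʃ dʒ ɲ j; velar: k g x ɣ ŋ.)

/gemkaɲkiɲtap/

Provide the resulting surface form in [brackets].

Rule 1: /m/ before /k/ (velar) → [ŋ]
Rule 1: /ɲ/ before /k/ (velar) → [ŋ]
Rule 1: /ɲ/ before /t/ (alveolar) → [n]
After rule 1: geŋkaŋkintap
Rule 2: no segment meets the rule's conditions; no change.

[geŋkaŋkintap]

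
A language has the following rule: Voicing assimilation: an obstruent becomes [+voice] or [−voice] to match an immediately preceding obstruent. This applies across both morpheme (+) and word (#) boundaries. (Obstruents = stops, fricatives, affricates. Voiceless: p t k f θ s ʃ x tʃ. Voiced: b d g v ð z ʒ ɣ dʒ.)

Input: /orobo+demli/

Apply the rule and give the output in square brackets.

no segment meets the rule's conditions; no change.

[orobo+demli]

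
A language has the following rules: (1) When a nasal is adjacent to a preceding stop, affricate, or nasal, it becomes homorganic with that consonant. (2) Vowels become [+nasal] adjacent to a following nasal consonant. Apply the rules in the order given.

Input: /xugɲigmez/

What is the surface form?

[xugŋigŋez]

Rule 1: /ɲ/ after /g/ (velar) → [ŋ]
Rule 1: /m/ after /g/ (velar) → [ŋ]
After rule 1: xugŋigŋez
Rule 2: no segment meets the rule's conditions; no change.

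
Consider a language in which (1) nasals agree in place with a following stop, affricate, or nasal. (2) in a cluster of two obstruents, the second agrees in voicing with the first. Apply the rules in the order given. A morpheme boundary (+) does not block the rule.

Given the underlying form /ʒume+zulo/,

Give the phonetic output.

[ʒume+zulo]

Rule 1: no segment meets the rule's conditions; no change.
After rule 1: ʒume+zulo
Rule 2: no segment meets the rule's conditions; no change.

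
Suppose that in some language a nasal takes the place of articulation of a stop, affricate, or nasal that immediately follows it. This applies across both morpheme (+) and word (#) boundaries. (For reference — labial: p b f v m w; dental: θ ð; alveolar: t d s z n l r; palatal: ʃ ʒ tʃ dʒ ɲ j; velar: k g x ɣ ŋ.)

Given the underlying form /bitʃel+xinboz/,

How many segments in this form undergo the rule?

1

/n/ before /b/ (labial) → [m]
1 segment changes.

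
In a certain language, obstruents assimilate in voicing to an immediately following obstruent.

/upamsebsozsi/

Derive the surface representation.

/b/ before /s/ (voiceless) → [p]
/z/ before /s/ (voiceless) → [s]

[upamsepsossi]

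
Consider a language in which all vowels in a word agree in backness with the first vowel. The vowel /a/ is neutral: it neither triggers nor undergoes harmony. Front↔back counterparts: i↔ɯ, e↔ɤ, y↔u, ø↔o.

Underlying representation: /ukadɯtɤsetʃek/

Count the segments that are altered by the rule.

2

/e/ harmonizes with /u/ ([+back]) → [ɤ]
/e/ harmonizes with /u/ ([+back]) → [ɤ]
2 segments change.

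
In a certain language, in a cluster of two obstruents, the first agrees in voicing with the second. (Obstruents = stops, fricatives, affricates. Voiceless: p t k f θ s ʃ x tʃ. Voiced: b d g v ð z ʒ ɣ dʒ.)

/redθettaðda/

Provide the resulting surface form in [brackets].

/d/ before /θ/ (voiceless) → [t]

[retθettaðda]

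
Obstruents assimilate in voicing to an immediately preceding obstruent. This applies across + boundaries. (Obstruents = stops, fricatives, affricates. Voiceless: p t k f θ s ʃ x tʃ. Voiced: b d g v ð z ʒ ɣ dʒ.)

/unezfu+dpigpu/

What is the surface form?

/f/ after /z/ (voiced) → [v]
/p/ after /d/ (voiced) → [b]
/p/ after /g/ (voiced) → [b]

[unezvu+dbigbu]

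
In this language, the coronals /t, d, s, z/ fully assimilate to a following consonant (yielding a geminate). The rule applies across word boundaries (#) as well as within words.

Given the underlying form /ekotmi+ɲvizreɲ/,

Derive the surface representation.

/t/ before /m/ → [m] (total assimilation)
/z/ before /r/ → [r] (total assimilation)

[ekommi+ɲvirreɲ]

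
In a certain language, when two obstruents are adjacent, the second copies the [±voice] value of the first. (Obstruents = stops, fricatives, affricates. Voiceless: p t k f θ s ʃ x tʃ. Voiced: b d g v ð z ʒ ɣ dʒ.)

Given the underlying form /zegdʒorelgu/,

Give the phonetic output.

no segment meets the rule's conditions; no change.

[zegdʒorelgu]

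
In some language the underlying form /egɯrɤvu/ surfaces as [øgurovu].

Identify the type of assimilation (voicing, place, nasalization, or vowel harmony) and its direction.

/e/→[ø] /ɯ/→[u] /ɤ/→[o].
Vowels agree with the last vowel, so the harmony is regressive.

vowel harmony, regressive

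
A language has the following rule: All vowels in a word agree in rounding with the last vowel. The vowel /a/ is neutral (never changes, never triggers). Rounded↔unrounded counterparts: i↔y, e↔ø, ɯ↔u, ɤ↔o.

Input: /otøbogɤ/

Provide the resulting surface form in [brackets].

[ɤtebɤgɤ]

/o/ harmonizes with /ɤ/ ([-round]) → [ɤ]
/ø/ harmonizes with /ɤ/ ([-round]) → [e]
/o/ harmonizes with /ɤ/ ([-round]) → [ɤ]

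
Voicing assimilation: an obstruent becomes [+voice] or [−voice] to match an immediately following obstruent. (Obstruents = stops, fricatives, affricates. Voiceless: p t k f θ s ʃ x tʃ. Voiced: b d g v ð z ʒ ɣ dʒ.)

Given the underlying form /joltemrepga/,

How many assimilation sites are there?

/p/ before /g/ (voiced) → [b]
1 segment changes.

1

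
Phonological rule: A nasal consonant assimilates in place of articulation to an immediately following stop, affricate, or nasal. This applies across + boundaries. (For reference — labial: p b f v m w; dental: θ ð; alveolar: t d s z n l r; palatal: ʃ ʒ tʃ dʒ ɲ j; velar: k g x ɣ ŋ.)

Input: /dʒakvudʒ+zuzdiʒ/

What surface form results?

no segment meets the rule's conditions; no change.

[dʒakvudʒ+zuzdiʒ]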